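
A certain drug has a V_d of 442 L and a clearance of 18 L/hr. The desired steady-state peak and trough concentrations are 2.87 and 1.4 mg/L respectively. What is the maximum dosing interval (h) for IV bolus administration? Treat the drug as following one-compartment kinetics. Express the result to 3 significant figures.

17.6 h

k = CL / Vd = 18.00 / 442.0 = 0.04072 h⁻¹
Between IV bolus doses, concentration decays as C = C₀·e^(−kτ), so C_peak/C_trough = e^(kτ).
τ_max = ln(C_peak/C_trough) / k = ln(2.87/1.4) / 0.04072 = 0.7178 / 0.04072 = 17.63 h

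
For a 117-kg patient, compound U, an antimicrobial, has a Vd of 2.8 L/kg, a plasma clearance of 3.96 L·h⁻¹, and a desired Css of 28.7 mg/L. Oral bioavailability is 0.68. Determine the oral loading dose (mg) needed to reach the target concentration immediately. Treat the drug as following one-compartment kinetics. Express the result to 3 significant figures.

Vd(total) = 117 kg × 2.8 L/kg = 327.6 L
LD = Vd × C / F = 327.6 × 28.70 / 0.68 = 13830 mg

13800 mg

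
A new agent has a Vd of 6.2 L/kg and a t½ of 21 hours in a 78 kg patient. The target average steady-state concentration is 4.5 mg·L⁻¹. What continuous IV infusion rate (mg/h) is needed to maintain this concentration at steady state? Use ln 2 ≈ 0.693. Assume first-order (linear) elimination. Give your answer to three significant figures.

Total Vd = 6.2 × 78 = 483.6 L
CL = ln 2 · Vd / t½ = 0.693 × 483.6 / 21 = 15.96 L/h
Infusion rate = CL × Css = 15.96 × 4.5 = 71.82 mg/h

71.8 mg/h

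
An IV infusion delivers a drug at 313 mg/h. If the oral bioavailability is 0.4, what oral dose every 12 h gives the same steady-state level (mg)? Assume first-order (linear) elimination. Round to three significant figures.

9390 mg

To maintain the same Css, the systemic dosing rate must be unchanged: F·D/τ = infusion rate.
D = rate × τ / F = 313 × 12 / 0.4 = 9390 mg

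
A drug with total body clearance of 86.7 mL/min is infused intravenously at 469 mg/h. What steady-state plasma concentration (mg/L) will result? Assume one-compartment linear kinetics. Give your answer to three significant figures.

CL = 86.7 mL/min = 86.7 × 0.06 = 5.202 L/h
Css = rate / CL = 469 / 5.202 = 90.16 mg/L

90.2 mg/L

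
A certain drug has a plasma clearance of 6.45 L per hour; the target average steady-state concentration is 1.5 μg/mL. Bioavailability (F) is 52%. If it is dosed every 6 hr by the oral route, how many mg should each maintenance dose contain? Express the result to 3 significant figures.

112 mg

At steady state, dose per interval replaces the amount cleared in that interval: F·D/τ = CL·Css.
D = CL × Css × τ / F = 6.450 × 1.5 × 6 / 0.52 = 111.6 mg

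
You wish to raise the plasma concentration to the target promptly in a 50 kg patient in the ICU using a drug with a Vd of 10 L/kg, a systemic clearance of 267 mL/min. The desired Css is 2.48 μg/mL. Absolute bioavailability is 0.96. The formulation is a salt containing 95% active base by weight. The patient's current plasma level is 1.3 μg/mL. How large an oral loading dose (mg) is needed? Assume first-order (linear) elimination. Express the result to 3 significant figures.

Vd = 10 L/kg × 50 kg = 500.0 L
The loading dose fills Vd to the target concentration.
Concentration deficit ΔC = 2.48 − 1.3 = 1.180 mg/L
LD = Vd × ΔC / F / S = 500.0 × 1.180 / 0.96 / 0.95 = 646.9 mg

647 mg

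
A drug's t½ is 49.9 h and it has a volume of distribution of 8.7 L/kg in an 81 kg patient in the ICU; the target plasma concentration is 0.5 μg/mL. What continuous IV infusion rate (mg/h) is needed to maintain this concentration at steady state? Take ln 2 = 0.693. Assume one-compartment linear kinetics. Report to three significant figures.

Vd = 8.7 L/kg × 81 kg = 704.7 L
CL = 0.693 × Vd / t½ = 0.693 × 704.7 / 49.9 = 9.787 L/h
Infusion rate = CL × Css = 9.787 × 0.5 = 4.894 mg/h

4.89 mg/h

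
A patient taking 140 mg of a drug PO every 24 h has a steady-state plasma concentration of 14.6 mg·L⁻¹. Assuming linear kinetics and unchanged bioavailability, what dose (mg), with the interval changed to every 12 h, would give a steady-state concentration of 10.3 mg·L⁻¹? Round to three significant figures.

For first-order elimination, Css ∝ F·D/(CL·τ); F and CL are unchanged, so Css ∝ D/τ.
D₂ = D₁ × (Css,target / Css,current) × (τ₂/τ₁) = 140 × (10.3/14.6) × (12/24) = 49.38 mg

49.4 mg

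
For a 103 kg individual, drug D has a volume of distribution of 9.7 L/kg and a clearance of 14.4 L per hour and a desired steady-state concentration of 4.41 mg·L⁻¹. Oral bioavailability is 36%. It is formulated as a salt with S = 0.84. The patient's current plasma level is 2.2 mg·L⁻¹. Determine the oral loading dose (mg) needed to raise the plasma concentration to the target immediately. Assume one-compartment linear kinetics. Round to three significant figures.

Total Vd = 9.7 × 103 = 999.1 L
The loading dose fills Vd to the target concentration; clearance is irrelevant here.
Concentration deficit ΔC = 4.41 − 2.2 = 2.210 mg/L
LD = Vd × ΔC / F / S = 999.1 × 2.210 / 0.36 / 0.84 = 7302 mg

7300 mg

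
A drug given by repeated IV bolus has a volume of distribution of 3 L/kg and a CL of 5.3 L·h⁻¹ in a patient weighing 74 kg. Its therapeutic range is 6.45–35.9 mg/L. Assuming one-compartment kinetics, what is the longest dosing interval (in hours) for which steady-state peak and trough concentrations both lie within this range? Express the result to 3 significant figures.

Total Vd = 3 × 74 = 222.0 L
k = CL / Vd = 5.300 / 222.0 = 0.02387 h⁻¹
Between IV bolus doses, concentration decays as C = C₀·e^(−kτ), so C_peak/C_trough = e^(kτ).
τ_max = ln(C_peak/C_trough) / k = ln(35.9/6.45) / 0.02387 = 1.717 / 0.02387 = 71.93 h

71.9 h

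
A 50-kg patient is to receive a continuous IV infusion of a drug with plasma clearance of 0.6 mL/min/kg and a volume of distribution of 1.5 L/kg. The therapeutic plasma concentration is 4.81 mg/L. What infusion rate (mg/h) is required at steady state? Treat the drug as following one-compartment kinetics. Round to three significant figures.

CL = 0.6 mL/min/kg × 50 kg = 30.00 mL/min = 30.00 × 60/1000 = 1.800 L/h
R₀ = 1.800 × 4.81 = 8.658 mg/h

8.66 mg/h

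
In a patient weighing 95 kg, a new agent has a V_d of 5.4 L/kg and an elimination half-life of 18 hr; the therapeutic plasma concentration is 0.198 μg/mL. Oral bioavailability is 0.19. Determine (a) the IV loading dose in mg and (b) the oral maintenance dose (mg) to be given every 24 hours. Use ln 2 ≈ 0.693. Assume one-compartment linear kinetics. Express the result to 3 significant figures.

(a) 102 mg; (b) 494 mg

Total Vd = 5.4 × 95 = 513.0 L
LD = Vd × C = 513.0 × 0.198 = 101.6 mg
CL = 0.693 × Vd / t½ = 0.693 × 513.0 / 18 = 19.75 L/h
D = CL × Css × τ / F = 19.75 × 0.198 × 24 / 0.19 = 494.0 mg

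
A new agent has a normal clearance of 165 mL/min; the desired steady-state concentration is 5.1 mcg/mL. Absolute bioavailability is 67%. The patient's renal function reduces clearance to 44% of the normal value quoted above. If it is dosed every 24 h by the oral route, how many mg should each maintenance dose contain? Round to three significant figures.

CL = 165 mL/min = 165 × 0.06 = 9.900 L/h
Patient clearance = 0.44 × 9.900 = 4.356 L/h
D = CL × Css × τ / F = 4.356 × 5.1 × 24 / 0.67 = 795.8 mg

796 mg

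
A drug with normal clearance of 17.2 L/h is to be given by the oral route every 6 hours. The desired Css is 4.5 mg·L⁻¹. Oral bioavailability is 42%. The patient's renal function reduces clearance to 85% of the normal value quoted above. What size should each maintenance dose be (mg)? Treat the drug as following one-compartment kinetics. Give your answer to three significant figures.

Patient clearance = 0.85 × 17.20 = 14.62 L/h
D = CL × Css × τ / F = 14.62 × 4.5 × 6 / 0.42 = 939.9 mg

940 mg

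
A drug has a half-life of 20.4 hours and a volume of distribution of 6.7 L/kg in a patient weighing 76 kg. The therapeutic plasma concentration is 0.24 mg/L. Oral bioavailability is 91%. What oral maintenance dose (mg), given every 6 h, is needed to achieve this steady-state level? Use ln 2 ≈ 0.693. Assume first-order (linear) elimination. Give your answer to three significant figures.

Vd = 6.7 L/kg × 76 kg = 509.2 L
k = 0.693/20.4 = 0.03397 h⁻¹, so CL = k·Vd = 0.03397 × 509.2 = 17.30 L/h
D = CL × Css × τ / F = 17.30 × 0.24 × 6 / 0.91 = 27.38 mg

27.4 mg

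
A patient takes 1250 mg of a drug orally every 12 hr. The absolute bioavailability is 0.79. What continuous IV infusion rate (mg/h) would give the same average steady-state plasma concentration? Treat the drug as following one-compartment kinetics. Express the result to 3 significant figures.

Equivalent systemic input: infusion rate = F·D/τ.
Rate = 0.79 × 1250 / 12 = 82.29 mg/h

82.3 mg/h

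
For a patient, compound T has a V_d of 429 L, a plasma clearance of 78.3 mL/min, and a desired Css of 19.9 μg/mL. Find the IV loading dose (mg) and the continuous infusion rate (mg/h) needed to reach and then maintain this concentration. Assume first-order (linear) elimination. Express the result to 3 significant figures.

Loading: fill Vd to C_target → 429.0 L × 19.9 mg/L = 8537 mg
Convert clearance: 78.3 mL/min × 60 min/h ÷ 1000 mL/L = 4.698 L/h
Maintenance infusion rate = CL × Css = 4.698 × 19.9 = 93.49 mg/h

(a) 8540 mg; (b) 93.5 mg/h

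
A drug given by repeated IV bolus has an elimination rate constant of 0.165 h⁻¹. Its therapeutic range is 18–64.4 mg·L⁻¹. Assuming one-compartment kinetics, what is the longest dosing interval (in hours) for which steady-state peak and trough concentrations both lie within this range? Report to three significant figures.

Between IV bolus doses, concentration decays as C = C₀·e^(−kτ), so C_peak/C_trough = e^(kτ).
τ_max = ln(C_peak/C_trough) / k = ln(64.4/18) / 0.1650 = 1.275 / 0.1650 = 7.727 h

7.73 h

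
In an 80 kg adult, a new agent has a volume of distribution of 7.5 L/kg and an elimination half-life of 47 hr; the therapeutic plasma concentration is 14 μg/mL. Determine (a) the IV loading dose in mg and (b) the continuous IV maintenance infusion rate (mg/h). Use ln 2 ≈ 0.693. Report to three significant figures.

Vd = 7.5 L/kg × 80 kg = 600.0 L
LD = Vd × C = 600.0 × 14 = 8400 mg
CL = 0.693 × Vd / t½ = 0.693 × 600.0 / 47 = 8.847 L/h
Infusion rate = CL × Css = 8.847 × 14 = 123.9 mg/h

(a) 8400 mg; (b) 124 mg/h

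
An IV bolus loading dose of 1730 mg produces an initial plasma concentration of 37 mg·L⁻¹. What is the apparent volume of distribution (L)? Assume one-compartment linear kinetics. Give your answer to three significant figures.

46.8 L

Immediately after an IV bolus, C₀ = Dose / Vd, so Vd = Dose / C₀.
Vd = 1730 / 37 = 46.76 L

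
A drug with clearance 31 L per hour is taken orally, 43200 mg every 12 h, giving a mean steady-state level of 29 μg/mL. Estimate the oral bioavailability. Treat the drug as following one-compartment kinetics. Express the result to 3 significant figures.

F·D/τ = CL·Css at steady state → F = CL·Css·τ / D.
F = 31 × 29 × 12 / 43200 = 0.250

0.250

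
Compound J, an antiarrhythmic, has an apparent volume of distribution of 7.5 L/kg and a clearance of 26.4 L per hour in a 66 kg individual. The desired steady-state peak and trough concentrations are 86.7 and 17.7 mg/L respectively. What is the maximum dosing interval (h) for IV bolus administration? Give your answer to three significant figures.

29.8 h

Vd(total) = 66 kg × 7.5 L/kg = 495.0 L
k = CL / Vd = 26.40 / 495.0 = 0.05333 h⁻¹
Between IV bolus doses, concentration decays as C = C₀·e^(−kτ), so C_peak/C_trough = e^(kτ).
τ_max = ln(C_peak/C_trough) / k = ln(86.7/17.7) / 0.05333 = 1.589 / 0.05333 = 29.80 h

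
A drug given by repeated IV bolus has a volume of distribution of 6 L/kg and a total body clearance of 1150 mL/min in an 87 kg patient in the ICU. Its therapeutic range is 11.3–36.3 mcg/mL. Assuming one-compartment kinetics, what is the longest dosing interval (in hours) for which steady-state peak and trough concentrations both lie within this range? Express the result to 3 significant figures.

Vd = 6 L/kg × 87 kg = 522.0 L
Convert clearance: 1150 mL/min × 60 min/h ÷ 1000 mL/L = 69.00 L/h
k = CL / Vd = 69.00 / 522.0 = 0.1322 h⁻¹
Between IV bolus doses, concentration decays as C = C₀·e^(−kτ), so C_peak/C_trough = e^(kτ).
τ_max = ln(C_peak/C_trough) / k = ln(36.3/11.3) / 0.1322 = 1.167 / 0.1322 = 8.828 h

8.83 h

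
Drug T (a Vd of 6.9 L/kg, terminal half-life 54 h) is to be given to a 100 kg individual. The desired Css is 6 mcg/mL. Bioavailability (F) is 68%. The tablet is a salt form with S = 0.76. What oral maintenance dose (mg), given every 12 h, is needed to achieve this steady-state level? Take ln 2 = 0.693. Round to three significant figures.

1230 mg

Vd(total) = 100 kg × 6.9 L/kg = 690.0 L
CL = ln 2 · Vd / t½ = 0.693 × 690.0 / 54 = 8.855 L/h
D = CL × Css × τ / F / S = 8.855 × 6 × 12 / 0.68 / 0.76 = 1234 mg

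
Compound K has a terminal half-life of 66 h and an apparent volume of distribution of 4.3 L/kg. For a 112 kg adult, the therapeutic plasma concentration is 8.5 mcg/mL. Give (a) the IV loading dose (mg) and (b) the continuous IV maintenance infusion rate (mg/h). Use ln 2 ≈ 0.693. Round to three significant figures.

Total Vd = 4.3 × 112 = 481.6 L
LD = Vd × C = 481.6 × 8.5 = 4094 mg
CL = 0.693 × Vd / t½ = 0.693 × 481.6 / 66 = 5.057 L/h
Infusion rate = CL × Css = 5.057 × 8.5 = 42.98 mg/h

(a) 4090 mg; (b) 43.0 mg/h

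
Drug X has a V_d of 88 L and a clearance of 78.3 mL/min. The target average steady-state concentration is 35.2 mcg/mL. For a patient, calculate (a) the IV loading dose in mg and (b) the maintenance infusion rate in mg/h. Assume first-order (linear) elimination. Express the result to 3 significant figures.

Loading: fill Vd to C_target → 88.00 L × 35.2 mg/L = 3098 mg
Convert clearance: 78.3 mL/min × 60 min/h ÷ 1000 mL/L = 4.698 L/h
Infusion rate = 4.698 L/h × 35.2 mg/L = 165.4 mg/h

(a) 3100 mg; (b) 165 mg/h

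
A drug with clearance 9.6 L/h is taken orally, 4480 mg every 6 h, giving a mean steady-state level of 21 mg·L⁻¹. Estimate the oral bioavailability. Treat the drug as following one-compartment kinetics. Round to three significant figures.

F·D/τ = CL·Css at steady state → F = CL·Css·τ / D.
F = 9.6 × 21 × 6 / 4480 = 0.270

0.270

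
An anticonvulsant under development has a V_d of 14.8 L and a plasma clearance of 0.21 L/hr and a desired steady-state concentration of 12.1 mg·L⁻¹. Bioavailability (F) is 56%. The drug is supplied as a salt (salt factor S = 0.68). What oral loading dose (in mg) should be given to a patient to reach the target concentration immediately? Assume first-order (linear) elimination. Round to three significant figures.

LD = Vd × C / F / S = 14.80 × 12.10 / 0.56 / 0.68 = 470.3 mg

470 mg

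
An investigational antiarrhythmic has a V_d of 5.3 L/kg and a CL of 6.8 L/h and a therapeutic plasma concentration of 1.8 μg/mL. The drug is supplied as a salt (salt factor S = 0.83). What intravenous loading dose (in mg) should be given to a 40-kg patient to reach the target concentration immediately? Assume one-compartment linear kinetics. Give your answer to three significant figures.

Vd(total) = 40 kg × 5.3 L/kg = 212.0 L
LD = Vd × C / S = 212.0 × 1.800 / 0.83 = 459.8 mg

460 mg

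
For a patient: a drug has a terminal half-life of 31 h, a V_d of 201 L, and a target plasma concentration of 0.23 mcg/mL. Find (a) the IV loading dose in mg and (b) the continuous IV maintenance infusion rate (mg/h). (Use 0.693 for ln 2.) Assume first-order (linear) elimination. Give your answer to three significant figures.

(a) 46.2 mg; (b) 1.03 mg/h

LD = Vd × C = 201.0 × 0.23 = 46.23 mg
CL = 0.693 × Vd / t½ = 0.693 × 201.0 / 31 = 4.493 L/h
Infusion rate = CL × Css = 4.493 × 0.23 = 1.033 mg/h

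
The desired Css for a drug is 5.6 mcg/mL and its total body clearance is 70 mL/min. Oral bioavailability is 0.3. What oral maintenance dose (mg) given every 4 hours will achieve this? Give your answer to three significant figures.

314 mg

CL = 70 mL/min = 70 × 0.06 = 4.200 L/h
D = CL × Css × τ / F = 4.200 × 5.6 × 4 / 0.3 = 313.6 mg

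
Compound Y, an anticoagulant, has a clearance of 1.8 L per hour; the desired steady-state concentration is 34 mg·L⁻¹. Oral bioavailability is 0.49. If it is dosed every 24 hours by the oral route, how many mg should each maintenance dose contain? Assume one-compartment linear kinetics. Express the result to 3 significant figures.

D = CL × Css × τ / F = 1.800 × 34 × 24 / 0.49 = 2998 mg

3000 mg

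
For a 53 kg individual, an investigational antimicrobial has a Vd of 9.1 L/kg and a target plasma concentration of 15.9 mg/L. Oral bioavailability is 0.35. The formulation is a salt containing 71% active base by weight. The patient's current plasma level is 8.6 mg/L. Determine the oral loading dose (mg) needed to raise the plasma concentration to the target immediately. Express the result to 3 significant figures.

Vd(total) = 53 kg × 9.1 L/kg = 482.3 L
The loading dose fills Vd to the target concentration.
Concentration deficit ΔC = 15.9 − 8.6 = 7.300 mg/L
LD = Vd × ΔC / F / S = 482.3 × 7.300 / 0.35 / 0.71 = 14170 mg

14200 mg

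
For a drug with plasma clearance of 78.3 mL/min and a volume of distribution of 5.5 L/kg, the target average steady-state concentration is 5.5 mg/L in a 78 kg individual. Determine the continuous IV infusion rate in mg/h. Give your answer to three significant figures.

Convert clearance: 78.3 mL/min × 60 min/h ÷ 1000 mL/L = 4.698 L/h
Vd does not affect the maintenance rate; only clearance governs steady-state input.
Infusion rate = CL · Css = 4.698 L/h × 5.5 mg/L = 25.84 mg/h

25.8 mg/h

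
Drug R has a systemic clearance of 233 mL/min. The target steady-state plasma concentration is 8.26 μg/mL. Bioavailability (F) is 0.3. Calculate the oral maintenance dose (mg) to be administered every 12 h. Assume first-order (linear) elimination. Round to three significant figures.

4620 mg

Convert clearance: 233 mL/min × 60 min/h ÷ 1000 mL/L = 13.98 L/h
D = CL × Css × τ / F = 13.98 × 8.26 × 12 / 0.3 = 4619 mg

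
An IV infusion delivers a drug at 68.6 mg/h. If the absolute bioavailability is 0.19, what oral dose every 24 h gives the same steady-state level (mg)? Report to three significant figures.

To maintain the same Css, the systemic dosing rate must be unchanged: F·D/τ = infusion rate.
D = rate × τ / F = 68.6 × 24 / 0.19 = 8665 mg

8670 mg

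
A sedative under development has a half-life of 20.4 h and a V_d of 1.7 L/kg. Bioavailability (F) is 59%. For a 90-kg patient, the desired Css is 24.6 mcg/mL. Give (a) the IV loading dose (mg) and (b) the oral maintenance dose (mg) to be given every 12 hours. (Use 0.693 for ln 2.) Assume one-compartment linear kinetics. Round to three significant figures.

Vd(total) = 90 kg × 1.7 L/kg = 153.0 L
LD = Vd × C = 153.0 × 24.6 = 3764 mg
CL = 0.693 × Vd / t½ = 0.693 × 153.0 / 20.4 = 5.198 L/h
D = CL × Css × τ / F = 5.198 × 24.6 × 12 / 0.59 = 2601 mg

(a) 3760 mg; (b) 2600 mg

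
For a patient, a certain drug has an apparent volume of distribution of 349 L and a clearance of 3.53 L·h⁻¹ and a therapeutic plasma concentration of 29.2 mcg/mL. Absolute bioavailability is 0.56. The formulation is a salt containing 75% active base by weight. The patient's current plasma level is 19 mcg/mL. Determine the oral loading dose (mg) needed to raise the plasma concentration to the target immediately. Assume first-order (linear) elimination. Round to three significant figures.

Concentration deficit ΔC = 29.2 − 19 = 10.20 mg/L
LD = Vd × ΔC / F / S = 349.0 × 10.20 / 0.56 / 0.75 = 8476 mg

8480 mg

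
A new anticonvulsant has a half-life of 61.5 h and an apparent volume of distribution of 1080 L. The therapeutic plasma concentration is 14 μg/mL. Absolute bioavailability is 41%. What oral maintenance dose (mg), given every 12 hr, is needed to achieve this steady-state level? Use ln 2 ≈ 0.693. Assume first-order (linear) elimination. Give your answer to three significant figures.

k = 0.693/61.5 = 0.01127 h⁻¹, so CL = k·Vd = 0.01127 × 1080 = 12.17 L/h
D = CL × Css × τ / F = 12.17 × 14 × 12 / 0.41 = 4987 mg

4990 mg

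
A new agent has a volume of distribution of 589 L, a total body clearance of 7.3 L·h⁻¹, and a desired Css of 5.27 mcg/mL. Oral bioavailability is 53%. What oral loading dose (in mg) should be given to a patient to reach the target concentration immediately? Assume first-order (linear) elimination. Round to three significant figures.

LD = Vd × C / F = 589.0 × 5.270 / 0.53 = 5857 mg

5860 mg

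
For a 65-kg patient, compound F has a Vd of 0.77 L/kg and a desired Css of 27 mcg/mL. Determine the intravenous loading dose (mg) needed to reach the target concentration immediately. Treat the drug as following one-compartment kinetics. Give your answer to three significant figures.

Total Vd = 0.77 × 65 = 50.05 L
LD = Vd × C = 50.05 × 27.00 = 1351 mg

1350 mg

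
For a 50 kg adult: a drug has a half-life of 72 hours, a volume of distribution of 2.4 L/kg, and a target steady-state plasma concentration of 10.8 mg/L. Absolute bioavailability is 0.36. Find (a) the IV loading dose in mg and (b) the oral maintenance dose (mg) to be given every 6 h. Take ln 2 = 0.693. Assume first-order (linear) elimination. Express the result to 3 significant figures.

Vd = 2.4 L/kg × 50 kg = 120.0 L
LD = Vd × C = 120.0 × 10.8 = 1296 mg
CL = 0.693 × Vd / t½ = 0.693 × 120.0 / 72 = 1.155 L/h
D = CL × Css × τ / F = 1.155 × 10.8 × 6 / 0.36 = 207.9 mg

(a) 1300 mg; (b) 208 mg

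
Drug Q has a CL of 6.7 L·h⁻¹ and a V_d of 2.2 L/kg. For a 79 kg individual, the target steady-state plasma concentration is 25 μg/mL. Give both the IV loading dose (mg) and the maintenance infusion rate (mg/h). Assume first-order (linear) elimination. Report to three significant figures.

Vd(total) = 79 kg × 2.2 L/kg = 173.8 L
Loading: fill Vd to C_target → 173.8 L × 25 mg/L = 4345 mg
Infusion rate = 6.700 L/h × 25 mg/L = 167.5 mg/h

(a) 4350 mg; (b) 168 mg/h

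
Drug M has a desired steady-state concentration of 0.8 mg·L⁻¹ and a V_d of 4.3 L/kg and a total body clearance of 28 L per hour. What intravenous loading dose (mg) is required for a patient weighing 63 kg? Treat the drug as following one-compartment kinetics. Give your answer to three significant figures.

Vd = 4.3 L/kg × 63 kg = 270.9 L
LD = Vd × C = 270.9 × 0.8000 = 216.7 mg

217 mg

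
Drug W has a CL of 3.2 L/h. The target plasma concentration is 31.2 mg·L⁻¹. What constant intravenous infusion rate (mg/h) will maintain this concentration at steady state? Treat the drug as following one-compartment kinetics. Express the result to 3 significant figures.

Rate = CL × Css = 3.200 × 31.2 = 99.84 mg/h

99.8 mg/h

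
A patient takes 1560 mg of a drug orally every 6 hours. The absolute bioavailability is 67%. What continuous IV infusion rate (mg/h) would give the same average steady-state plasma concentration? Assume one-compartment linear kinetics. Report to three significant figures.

174 mg/h

Equivalent systemic input: infusion rate = F·D/τ.
Rate = 0.67 × 1560 / 6 = 174.2 mg/h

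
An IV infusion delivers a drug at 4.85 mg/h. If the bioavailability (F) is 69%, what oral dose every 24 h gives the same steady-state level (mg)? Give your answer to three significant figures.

169 mg

To maintain the same Css, the systemic dosing rate must be unchanged: F·D/τ = infusion rate.
D = rate × τ / F = 4.85 × 24 / 0.69 = 168.7 mg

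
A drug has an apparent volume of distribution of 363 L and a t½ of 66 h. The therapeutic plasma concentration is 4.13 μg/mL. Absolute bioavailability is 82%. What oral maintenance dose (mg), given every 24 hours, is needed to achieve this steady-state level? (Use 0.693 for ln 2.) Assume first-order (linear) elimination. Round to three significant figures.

461 mg

CL = ln 2 · Vd / t½ = 0.693 × 363.0 / 66 = 3.812 L/h
D = CL × Css × τ / F = 3.812 × 4.13 × 24 / 0.82 = 460.8 mg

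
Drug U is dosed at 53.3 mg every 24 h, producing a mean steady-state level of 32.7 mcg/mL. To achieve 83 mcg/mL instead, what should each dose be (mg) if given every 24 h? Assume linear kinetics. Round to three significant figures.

For first-order elimination, Css ∝ F·D/(CL·τ); F and CL are unchanged, so Css ∝ D/τ.
D₂ = D₁ × (Css,target / Css,current) = 53.3 × 83/32.7 = 135.3 mg

135 mg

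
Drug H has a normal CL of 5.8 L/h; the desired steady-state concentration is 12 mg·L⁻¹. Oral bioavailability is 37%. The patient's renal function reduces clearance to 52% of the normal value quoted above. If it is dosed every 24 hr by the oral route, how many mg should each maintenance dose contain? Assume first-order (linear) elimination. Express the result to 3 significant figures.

2350 mg

Patient clearance = 0.52 × 5.800 = 3.016 L/h
D = CL × Css × τ / F = 3.016 × 12 × 24 / 0.37 = 2348 mg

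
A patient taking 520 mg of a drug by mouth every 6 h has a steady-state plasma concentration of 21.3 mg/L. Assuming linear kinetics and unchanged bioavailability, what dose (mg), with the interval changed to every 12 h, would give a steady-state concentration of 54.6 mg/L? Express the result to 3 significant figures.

For first-order elimination, Css ∝ F·D/(CL·τ); F and CL are unchanged, so Css ∝ D/τ.
D₂ = D₁ × (Css,target / Css,current) × (τ₂/τ₁) = 520 × (54.6/21.3) × (12/6) = 2666 mg

2670 mg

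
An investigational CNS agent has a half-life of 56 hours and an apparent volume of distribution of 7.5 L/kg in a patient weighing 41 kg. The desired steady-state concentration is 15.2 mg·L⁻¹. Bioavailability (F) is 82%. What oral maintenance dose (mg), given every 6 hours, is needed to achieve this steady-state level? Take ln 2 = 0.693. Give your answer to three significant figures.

Total Vd = 7.5 × 41 = 307.5 L
k = 0.693/56 = 0.01238 h⁻¹, so CL = k·Vd = 0.01238 × 307.5 = 3.807 L/h
D = CL × Css × τ / F = 3.807 × 15.2 × 6 / 0.82 = 423.4 mg

423 mg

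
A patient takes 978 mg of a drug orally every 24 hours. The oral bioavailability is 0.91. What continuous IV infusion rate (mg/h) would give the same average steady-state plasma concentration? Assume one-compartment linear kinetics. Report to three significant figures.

Equivalent systemic input: infusion rate = F·D/τ.
Rate = 0.91 × 978 / 24 = 37.08 mg/h

37.1 mg/h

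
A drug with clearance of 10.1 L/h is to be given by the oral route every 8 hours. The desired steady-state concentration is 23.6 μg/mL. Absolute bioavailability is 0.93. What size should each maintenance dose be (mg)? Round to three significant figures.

D = CL × Css × τ / F = 10.10 × 23.6 × 8 / 0.93 = 2050 mg

2050 mg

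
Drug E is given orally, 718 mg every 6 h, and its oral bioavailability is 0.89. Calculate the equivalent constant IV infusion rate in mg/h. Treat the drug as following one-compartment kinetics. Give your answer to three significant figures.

Equivalent systemic input: infusion rate = F·D/τ.
Rate = 0.89 × 718 / 6 = 106.5 mg/h

107 mg/h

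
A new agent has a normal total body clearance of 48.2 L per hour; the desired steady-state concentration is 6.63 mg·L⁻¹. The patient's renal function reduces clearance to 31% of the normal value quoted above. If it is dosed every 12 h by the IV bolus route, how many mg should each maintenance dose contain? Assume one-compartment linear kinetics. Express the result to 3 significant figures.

Patient clearance = 0.31 × 48.20 = 14.94 L/h
At steady state, dose per interval replaces the amount cleared in that interval: D/τ = CL·Css.
D = CL × Css × τ = 14.94 × 6.63 × 12 = 1189 mg

1190 mg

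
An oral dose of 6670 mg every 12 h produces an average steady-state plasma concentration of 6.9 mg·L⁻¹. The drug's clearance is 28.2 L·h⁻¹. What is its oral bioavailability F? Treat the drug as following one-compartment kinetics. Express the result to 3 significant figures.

0.350

F·D/τ = CL·Css at steady state → F = CL·Css·τ / D.
F = 28.2 × 6.9 × 12 / 6670 = 0.350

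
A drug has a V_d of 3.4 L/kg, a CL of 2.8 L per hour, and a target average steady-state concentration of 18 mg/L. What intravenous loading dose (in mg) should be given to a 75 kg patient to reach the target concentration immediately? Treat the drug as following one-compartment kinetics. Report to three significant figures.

Vd = 3.4 L/kg × 75 kg = 255.0 L
LD = Vd × C = 255.0 × 18.00 = 4590 mg

4590 mg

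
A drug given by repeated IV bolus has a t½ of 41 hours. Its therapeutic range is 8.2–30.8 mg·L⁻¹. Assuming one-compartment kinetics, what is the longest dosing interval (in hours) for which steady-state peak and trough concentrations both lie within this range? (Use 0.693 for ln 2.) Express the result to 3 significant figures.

k = 0.693 / t½ = 0.693 / 41 = 0.01690 h⁻¹
Between IV bolus doses, concentration decays as C = C₀·e^(−kτ), so C_peak/C_trough = e^(kτ).
τ_max = ln(C_peak/C_trough) / k = ln(30.8/8.2) / 0.01690 = 1.323 / 0.01690 = 78.28 h

78.3 h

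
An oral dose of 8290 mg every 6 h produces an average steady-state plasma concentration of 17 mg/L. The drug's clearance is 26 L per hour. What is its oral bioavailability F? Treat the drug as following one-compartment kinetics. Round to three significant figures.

F·D/τ = CL·Css at steady state → F = CL·Css·τ / D.
F = 26 × 17 × 6 / 8290 = 0.320

0.320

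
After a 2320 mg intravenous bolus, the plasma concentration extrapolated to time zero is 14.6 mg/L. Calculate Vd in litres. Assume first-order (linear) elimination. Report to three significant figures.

159 L

Immediately after an IV bolus, C₀ = Dose / Vd, so Vd = Dose / C₀.
Vd = 2320 / 14.6 = 158.9 L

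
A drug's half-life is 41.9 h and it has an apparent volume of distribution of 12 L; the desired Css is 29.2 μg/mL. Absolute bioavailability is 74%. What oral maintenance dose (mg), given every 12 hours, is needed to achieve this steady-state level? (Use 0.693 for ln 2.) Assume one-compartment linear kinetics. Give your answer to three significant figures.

k = 0.693/41.9 = 0.01654 h⁻¹, so CL = k·Vd = 0.01654 × 12.00 = 0.1985 L/h
D = CL × Css × τ / F = 0.1985 × 29.2 × 12 / 0.74 = 93.99 mg

94.0 mg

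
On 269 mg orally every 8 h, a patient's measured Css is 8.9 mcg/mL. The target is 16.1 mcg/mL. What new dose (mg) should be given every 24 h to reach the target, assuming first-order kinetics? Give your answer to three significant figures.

For first-order elimination, Css ∝ F·D/(CL·τ); F and CL are unchanged, so Css ∝ D/τ.
D₂ = D₁ × (Css,target / Css,current) × (τ₂/τ₁) = 269 × (16.1/8.9) × (24/8) = 1460 mg

1460 mg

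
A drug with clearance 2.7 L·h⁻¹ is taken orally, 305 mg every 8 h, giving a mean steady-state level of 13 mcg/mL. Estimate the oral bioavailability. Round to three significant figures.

0.921

F·D/τ = CL·Css at steady state → F = CL·Css·τ / D.
F = 2.7 × 13 × 8 / 305 = 0.921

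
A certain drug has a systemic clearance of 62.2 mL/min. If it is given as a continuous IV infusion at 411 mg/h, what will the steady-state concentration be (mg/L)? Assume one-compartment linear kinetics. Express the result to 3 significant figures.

110 mg/L

Convert clearance: 62.2 mL/min × 60 min/h ÷ 1000 mL/L = 3.732 L/h
Css = rate / CL = 411 / 3.732 = 110.1 mg/L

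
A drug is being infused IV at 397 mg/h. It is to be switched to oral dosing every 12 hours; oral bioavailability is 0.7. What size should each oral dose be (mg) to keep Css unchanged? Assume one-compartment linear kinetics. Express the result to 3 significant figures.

To maintain the same Css, the systemic dosing rate must be unchanged: F·D/τ = infusion rate.
D = rate × τ / F = 397 × 12 / 0.7 = 6806 mg

6810 mg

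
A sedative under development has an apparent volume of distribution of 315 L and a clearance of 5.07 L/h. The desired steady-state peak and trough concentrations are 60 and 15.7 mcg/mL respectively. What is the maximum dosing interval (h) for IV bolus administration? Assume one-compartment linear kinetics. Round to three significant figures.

83.3 h

k = CL / Vd = 5.070 / 315.0 = 0.01610 h⁻¹
Between IV bolus doses, concentration decays as C = C₀·e^(−kτ), so C_peak/C_trough = e^(kτ).
τ_max = ln(C_peak/C_trough) / k = ln(60/15.7) / 0.01610 = 1.341 / 0.01610 = 83.29 h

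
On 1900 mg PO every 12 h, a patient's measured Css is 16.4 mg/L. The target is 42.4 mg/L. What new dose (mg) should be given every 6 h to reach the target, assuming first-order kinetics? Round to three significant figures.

With linear kinetics, Css is proportional to dose rate (D/τ) at fixed clearance.
D₂ = D₁ × (Css,target / Css,current) × (τ₂/τ₁) = 1900 × (42.4/16.4) × (6/12) = 2456 mg

2460 mg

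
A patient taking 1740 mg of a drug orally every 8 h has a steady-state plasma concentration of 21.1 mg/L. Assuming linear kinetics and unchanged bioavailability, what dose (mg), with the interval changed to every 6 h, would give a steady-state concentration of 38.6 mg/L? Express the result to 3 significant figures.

With linear kinetics, Css is proportional to dose rate (D/τ) at fixed clearance.
D₂ = D₁ × (Css,target / Css,current) × (τ₂/τ₁) = 1740 × (38.6/21.1) × (6/8) = 2387 mg

2390 mg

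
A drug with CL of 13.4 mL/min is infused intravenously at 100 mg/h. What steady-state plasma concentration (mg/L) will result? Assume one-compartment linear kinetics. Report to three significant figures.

124 mg/L

CL = 13.4 mL/min = 13.4 × 0.06 = 0.8040 L/h
Css = rate / CL = 100 / 0.8040 = 124.4 mg/L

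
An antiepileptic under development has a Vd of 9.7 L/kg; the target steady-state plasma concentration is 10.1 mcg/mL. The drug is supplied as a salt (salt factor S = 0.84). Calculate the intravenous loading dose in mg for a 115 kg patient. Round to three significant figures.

Vd = 9.7 L/kg × 115 kg = 1116 L
The loading dose fills Vd to the target concentration.
LD = Vd × C / S = 1116 × 10.10 / 0.84 = 13420 mg

13400 mg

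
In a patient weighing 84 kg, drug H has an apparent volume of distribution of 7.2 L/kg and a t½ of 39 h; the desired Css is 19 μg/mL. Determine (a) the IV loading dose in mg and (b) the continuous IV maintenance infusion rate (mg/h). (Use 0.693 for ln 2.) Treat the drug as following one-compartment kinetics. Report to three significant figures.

(a) 11500 mg; (b) 204 mg/h

Vd = 7.2 L/kg × 84 kg = 604.8 L
LD = Vd × C = 604.8 × 19 = 11490 mg
CL = 0.693 × Vd / t½ = 0.693 × 604.8 / 39 = 10.75 L/h
Infusion rate = CL × Css = 10.75 × 19 = 204.3 mg/h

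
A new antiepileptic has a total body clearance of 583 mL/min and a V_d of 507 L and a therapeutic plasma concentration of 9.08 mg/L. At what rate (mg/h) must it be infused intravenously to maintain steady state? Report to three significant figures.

CL = 583 mL/min = 583 × 0.06 = 34.98 L/h
Rate = CL × Css = 34.98 × 9.08 = 317.6 mg/h

318 mg/h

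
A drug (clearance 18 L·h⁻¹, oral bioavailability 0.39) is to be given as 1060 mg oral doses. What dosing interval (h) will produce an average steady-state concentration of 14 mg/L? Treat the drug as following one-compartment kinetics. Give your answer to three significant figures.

F·D/τ = CL·Css → τ = F·D / (CL·Css).
τ = 0.39 × 1060 / (18 × 14) = 1.640 h

1.64 h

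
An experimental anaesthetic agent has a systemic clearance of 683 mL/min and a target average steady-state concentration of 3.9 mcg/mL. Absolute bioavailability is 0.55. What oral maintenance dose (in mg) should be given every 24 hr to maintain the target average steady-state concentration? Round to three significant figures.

CL = 683 mL/min × 60/1000 = 40.98 L/h
At steady state, dose per interval replaces the amount cleared in that interval: F·D/τ = CL·Css.
D = CL × Css × τ / F = 40.98 × 3.9 × 24 / 0.55 = 6974 mg

6970 mg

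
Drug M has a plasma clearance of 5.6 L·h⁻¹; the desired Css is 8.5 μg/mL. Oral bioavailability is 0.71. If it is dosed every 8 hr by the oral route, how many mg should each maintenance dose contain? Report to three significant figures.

536 mg

D = CL × Css × τ / F = 5.600 × 8.5 × 8 / 0.71 = 536.3 mg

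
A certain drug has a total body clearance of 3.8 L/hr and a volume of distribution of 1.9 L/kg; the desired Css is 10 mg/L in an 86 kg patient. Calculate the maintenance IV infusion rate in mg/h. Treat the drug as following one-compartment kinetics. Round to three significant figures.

38.0 mg/h

R₀ = 3.800 × 10 = 38.00 mg/h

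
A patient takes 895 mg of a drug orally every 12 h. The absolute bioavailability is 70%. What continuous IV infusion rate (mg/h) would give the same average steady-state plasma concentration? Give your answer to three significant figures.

52.2 mg/h

Equivalent systemic input: infusion rate = F·D/τ.
Rate = 0.7 × 895 / 12 = 52.21 mg/h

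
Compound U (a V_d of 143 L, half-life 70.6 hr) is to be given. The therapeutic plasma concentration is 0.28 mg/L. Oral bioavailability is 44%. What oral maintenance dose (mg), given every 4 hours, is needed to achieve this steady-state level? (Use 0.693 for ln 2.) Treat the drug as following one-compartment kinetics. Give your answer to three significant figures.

3.57 mg

CL = ln 2 · Vd / t½ = 0.693 × 143.0 / 70.6 = 1.404 L/h
D = CL × Css × τ / F = 1.404 × 0.28 × 4 / 0.44 = 3.574 mg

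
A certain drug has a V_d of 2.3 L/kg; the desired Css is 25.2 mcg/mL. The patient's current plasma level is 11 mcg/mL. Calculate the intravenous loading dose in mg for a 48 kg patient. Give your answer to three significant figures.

Vd = 2.3 L/kg × 48 kg = 110.4 L
The loading dose fills Vd to the target concentration.
Concentration deficit ΔC = 25.2 − 11 = 14.20 mg/L
LD = Vd × ΔC = 110.4 × 14.20 = 1568 mg

1570 mg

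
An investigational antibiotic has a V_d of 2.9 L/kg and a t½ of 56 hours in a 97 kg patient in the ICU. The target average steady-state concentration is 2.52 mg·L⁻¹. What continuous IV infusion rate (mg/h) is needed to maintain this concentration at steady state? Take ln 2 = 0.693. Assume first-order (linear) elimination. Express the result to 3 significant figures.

Total Vd = 2.9 × 97 = 281.3 L
CL = 0.693 × Vd / t½ = 0.693 × 281.3 / 56 = 3.481 L/h
Infusion rate = CL × Css = 3.481 × 2.52 = 8.772 mg/h

8.77 mg/h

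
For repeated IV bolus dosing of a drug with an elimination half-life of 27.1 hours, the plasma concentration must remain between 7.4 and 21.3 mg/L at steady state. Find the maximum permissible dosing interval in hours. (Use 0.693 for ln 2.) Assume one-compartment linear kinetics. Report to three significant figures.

41.3 h

k = 0.693 / t½ = 0.693 / 27.1 = 0.02557 h⁻¹
Between IV bolus doses, concentration decays as C = C₀·e^(−kτ), so C_peak/C_trough = e^(kτ).
τ_max = ln(C_peak/C_trough) / k = ln(21.3/7.4) / 0.02557 = 1.057 / 0.02557 = 41.34 h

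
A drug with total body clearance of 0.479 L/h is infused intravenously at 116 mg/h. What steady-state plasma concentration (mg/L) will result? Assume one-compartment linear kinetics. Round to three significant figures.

Css = rate / CL = 116 / 0.4790 = 242.2 mg/L

242 mg/L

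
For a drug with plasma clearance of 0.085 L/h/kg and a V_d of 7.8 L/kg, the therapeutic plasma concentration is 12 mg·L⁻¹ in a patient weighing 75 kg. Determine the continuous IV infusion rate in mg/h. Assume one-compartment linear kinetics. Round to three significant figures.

CL = 0.085 L/h/kg × 75 kg = 6.375 L/h
Maintenance depends on clearance, not Vd — rate in must match rate out.
R₀ = 6.375 × 12 = 76.50 mg/h

76.5 mg/h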